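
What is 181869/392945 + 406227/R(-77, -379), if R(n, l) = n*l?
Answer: 3365966358/234026815 ≈ 14.383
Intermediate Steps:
R(n, l) = l*n
181869/392945 + 406227/R(-77, -379) = 181869/392945 + 406227/((-379*(-77))) = 181869*(1/392945) + 406227/29183 = 181869/392945 + 406227*(1/29183) = 181869/392945 + 406227/29183 = 3365966358/234026815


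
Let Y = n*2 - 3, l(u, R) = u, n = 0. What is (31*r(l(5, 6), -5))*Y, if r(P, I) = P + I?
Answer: 0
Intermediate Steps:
r(P, I) = I + P
Y = -3 (Y = 0*2 - 3 = 0 - 3 = -3)
(31*r(l(5, 6), -5))*Y = (31*(-5 + 5))*(-3) = (31*0)*(-3) = 0*(-3) = 0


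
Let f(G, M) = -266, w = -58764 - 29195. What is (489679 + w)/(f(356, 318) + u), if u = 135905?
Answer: 401720/135639 ≈ 2.9617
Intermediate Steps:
w = -87959
(489679 + w)/(f(356, 318) + u) = (489679 - 87959)/(-266 + 135905) = 401720/135639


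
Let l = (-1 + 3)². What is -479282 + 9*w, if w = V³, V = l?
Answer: -478706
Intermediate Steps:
l = 4 (l = 2² = 4)
V = 4
w = 64 (w = 4³ = 64)
-479282 + 9*w = -479282 + 9*64 = -479282 + 576 = -478706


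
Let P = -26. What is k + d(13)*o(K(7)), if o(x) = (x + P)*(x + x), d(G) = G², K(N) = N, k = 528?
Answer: -44426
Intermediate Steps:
o(x) = 2*x*(-26 + x) (o(x) = (x - 26)*(x + x) = (-26 + x)*(2*x) = 2*x*(-26 + x))
k + d(13)*o(K(7)) = 528 + 13²*(2*7*(-26 + 7)) = 528 + 169*(2*7*(-19)) = 528 + 169*(-266) = 528 - 44954 = -44426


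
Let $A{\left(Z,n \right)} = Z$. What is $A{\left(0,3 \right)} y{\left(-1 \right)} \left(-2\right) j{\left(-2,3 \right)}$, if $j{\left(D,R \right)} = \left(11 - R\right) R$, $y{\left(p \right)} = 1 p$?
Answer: $0$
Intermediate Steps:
$y{\left(p \right)} = p$
$j{\left(D,R \right)} = R \left(11 - R\right)$
$A{\left(0,3 \right)} y{\left(-1 \right)} \left(-2\right) j{\left(-2,3 \right)} = 0 \left(\left(-1\right) \left(-2\right)\right) 3 \left(11 - 3\right) = 0 \cdot 2 \cdot 3 \left(11 - 3\right) = 0 \cdot 3 \cdot 8 = 0 \cdot 24 = 0$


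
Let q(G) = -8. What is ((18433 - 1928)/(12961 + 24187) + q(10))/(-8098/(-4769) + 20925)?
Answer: -5332901/14770314604 ≈ -0.00036106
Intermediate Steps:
((18433 - 1928)/(12961 + 24187) + q(10))/(-8098/(-4769) + 20925) = ((18433 - 1928)/(12961 + 24187) - 8)/(-8098/(-4769) + 20925) = (16505/37148 - 8)/(-8098*(-1/4769) + 20925) = (16505*(1/37148) - 8)/(8098/4769 + 20925) = (16505/37148 - 8)/(99799423/4769) = -280679/37148*4769/99799423 = -5332901/14770314604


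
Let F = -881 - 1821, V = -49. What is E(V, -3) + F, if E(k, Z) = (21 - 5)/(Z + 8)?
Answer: -13494/5 ≈ -2698.8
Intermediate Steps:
E(k, Z) = 16/(8 + Z)
F = -2702
E(V, -3) + F = 16/(8 - 3) - 2702 = 16/5 - 2702 = -13494/5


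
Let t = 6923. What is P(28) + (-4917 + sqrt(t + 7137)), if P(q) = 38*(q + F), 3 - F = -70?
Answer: -1079 + 2*sqrt(3515) ≈ -960.42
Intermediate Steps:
F = 73 (F = 3 - 1*(-70) = 3 + 70 = 73)
P(q) = 2774 + 38*q (P(q) = 38*(q + 73) = 38*(73 + q) = 2774 + 38*q)
P(28) + (-4917 + sqrt(t + 7137)) = (2774 + 38*28) + (-4917 + sqrt(6923 + 7137)) = (2774 + 1064) + (-4917 + sqrt(14060)) = 3838 + (-4917 + 2*sqrt(3515)) = -1079 + 2*sqrt(3515)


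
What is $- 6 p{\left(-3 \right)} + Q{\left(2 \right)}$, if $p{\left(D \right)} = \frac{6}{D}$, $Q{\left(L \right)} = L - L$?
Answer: $12$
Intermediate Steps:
$Q{\left(L \right)} = 0$
$- 6 p{\left(-3 \right)} + Q{\left(2 \right)} = - 6 \frac{6}{-3} + 0 = - 6 \cdot 6 \left(- \frac{1}{3}\right) + 0 = \left(-6\right) \left(-2\right) + 0 = 12 + 0 = 12$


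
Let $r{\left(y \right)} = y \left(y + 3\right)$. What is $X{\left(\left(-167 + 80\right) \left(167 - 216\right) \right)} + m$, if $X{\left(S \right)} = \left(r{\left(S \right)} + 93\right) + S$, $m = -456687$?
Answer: $17733627$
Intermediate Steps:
$r{\left(y \right)} = y \left(3 + y\right)$
$X{\left(S \right)} = 93 + S + S \left(3 + S\right)$ ($X{\left(S \right)} = \left(S \left(3 + S\right) + 93\right) + S = \left(93 + S \left(3 + S\right)\right) + S = 93 + S + S \left(3 + S\right)$)
$X{\left(\left(-167 + 80\right) \left(167 - 216\right) \right)} + m = \left(93 + \left(-167 + 80\right) \left(167 - 216\right) + \left(-167 + 80\right) \left(167 - 216\right) \left(3 + \left(-167 + 80\right) \left(167 - 216\right)\right)\right) - 456687 = \left(93 - -4263 + \left(-87\right) \left(-49\right) \left(3 - -4263\right)\right) - 456687 = \left(93 + 4263 + 4263 \left(3 + 4263\right)\right) - 456687 = \left(93 + 4263 + 4263 \cdot 4266\right) - 456687 = \left(93 + 4263 + 18185958\right) - 456687 = 18190314 - 456687 = 17733627$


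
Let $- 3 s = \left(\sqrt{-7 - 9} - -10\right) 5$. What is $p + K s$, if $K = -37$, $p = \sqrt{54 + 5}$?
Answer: $\frac{1850}{3} + \sqrt{59} + \frac{740 i}{3} \approx 624.35 + 246.67 i$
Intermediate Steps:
$p = \sqrt{59} \approx 7.6811$
$s = - \frac{50}{3} - \frac{20 i}{3}$ ($s = - \frac{\left(\sqrt{-7 - 9} - -10\right) 5}{3} = - \frac{\left(\sqrt{-16} + 10\right) 5}{3} = - \frac{\left(4 i + 10\right) 5}{3} = - \frac{\left(10 + 4 i\right) 5}{3} = - \frac{50 + 20 i}{3} = - \frac{50}{3} - \frac{20 i}{3} \approx -16.667 - 6.6667 i$)
$p + K s = \sqrt{59} - 37 \left(- \frac{50}{3} - \frac{20 i}{3}\right) = \sqrt{59} + \left(\frac{1850}{3} + \frac{740 i}{3}\right) = \frac{1850}{3} + \sqrt{59} + \frac{740 i}{3}$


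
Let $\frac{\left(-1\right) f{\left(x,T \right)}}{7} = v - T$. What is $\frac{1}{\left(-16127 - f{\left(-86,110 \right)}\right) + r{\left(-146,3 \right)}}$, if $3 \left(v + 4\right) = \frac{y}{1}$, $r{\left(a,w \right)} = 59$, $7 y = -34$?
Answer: $- \frac{3}{50632} \approx -5.9251 \cdot 10^{-5}$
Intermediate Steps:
$y = - \frac{34}{7}$ ($y = \frac{1}{7} \left(-34\right) = - \frac{34}{7} \approx -4.8571$)
$v = - \frac{118}{21}$ ($v = -4 + \frac{1^{-1} \left(- \frac{34}{7}\right)}{3} = -4 + \frac{1 \left(- \frac{34}{7}\right)}{3} = -4 + \frac{1}{3} \left(- \frac{34}{7}\right) = -4 - \frac{34}{21} = - \frac{118}{21} \approx -5.619$)
$f{\left(x,T \right)} = \frac{118}{3} + 7 T$ ($f{\left(x,T \right)} = - 7 \left(- \frac{118}{21} - T\right) = \frac{118}{3} + 7 T$)
$\frac{1}{\left(-16127 - f{\left(-86,110 \right)}\right) + r{\left(-146,3 \right)}} = \frac{1}{\left(-16127 - \left(\frac{118}{3} + 7 \cdot 110\right)\right) + 59} = \frac{1}{\left(-16127 - \left(\frac{118}{3} + 770\right)\right) + 59} = \frac{1}{\left(-16127 - \frac{2428}{3}\right) + 59} = \frac{1}{- \frac{50809}{3} + 59} = \frac{1}{- \frac{50632}{3}} = - \frac{3}{50632}$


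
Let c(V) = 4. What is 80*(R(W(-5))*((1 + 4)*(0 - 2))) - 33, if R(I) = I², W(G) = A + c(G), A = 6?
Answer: -80033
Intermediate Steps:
W(G) = 10 (W(G) = 6 + 4 = 10)
80*(R(W(-5))*((1 + 4)*(0 - 2))) - 33 = 80*(10²*((1 + 4)*(0 - 2))) - 33 = 80*(100*(5*(-2))) - 33 = 80*(100*(-10)) - 33 = 80*(-1000) - 33 = -80000 - 33 = -80033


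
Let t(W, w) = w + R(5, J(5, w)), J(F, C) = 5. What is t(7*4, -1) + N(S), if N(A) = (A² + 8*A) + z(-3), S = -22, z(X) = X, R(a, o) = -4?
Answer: 300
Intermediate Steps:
t(W, w) = -4 + w (t(W, w) = w - 4 = -4 + w)
N(A) = -3 + A² + 8*A (N(A) = (A² + 8*A) - 3 = -3 + A² + 8*A)
t(7*4, -1) + N(S) = (-4 - 1) + (-3 + (-22)² + 8*(-22)) = -5 + (-3 + 484 - 176) = -5 + 305 = 300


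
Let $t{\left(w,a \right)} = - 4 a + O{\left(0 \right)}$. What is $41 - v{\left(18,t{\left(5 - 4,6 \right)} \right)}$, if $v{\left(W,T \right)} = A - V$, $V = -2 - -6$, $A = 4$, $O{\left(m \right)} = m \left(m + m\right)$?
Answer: $41$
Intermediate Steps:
$O{\left(m \right)} = 2 m^{2}$ ($O{\left(m \right)} = m 2 m = 2 m^{2}$)
$V = 4$ ($V = -2 + 6 = 4$)
$t{\left(w,a \right)} = - 4 a$ ($t{\left(w,a \right)} = - 4 a + 2 \cdot 0^{2} = - 4 a + 2 \cdot 0 = - 4 a + 0 = - 4 a$)
$v{\left(W,T \right)} = 0$ ($v{\left(W,T \right)} = 4 - 4 = 0$)
$41 - v{\left(18,t{\left(5 - 4,6 \right)} \right)} = 41 - 0 = 41 + 0 = 41$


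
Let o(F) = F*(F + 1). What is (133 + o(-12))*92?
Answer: 24380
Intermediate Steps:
o(F) = F*(1 + F)
(133 + o(-12))*92 = (133 - 12*(1 - 12))*92 = (133 - 12*(-11))*92 = (133 + 132)*92 = 265*92 = 24380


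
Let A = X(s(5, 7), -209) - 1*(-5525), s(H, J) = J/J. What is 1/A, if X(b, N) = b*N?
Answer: 1/5316 ≈ 0.00018811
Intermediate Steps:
s(H, J) = 1
X(b, N) = N*b
A = 5316 (A = -209*1 - 1*(-5525) = -209 + 5525 = 5316)
1/A = 1/5316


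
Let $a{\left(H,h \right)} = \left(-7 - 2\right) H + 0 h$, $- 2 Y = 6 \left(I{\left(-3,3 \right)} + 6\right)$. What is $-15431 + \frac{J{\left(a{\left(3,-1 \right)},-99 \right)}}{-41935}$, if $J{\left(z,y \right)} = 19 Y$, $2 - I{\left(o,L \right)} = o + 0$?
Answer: $- \frac{647098358}{41935} \approx -15431.0$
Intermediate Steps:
$I{\left(o,L \right)} = 2 - o$ ($I{\left(o,L \right)} = 2 - \left(o + 0\right) = 2 - o$)
$Y = -33$ ($Y = - \frac{6 \left(\left(2 - -3\right) + 6\right)}{2} = - \frac{6 \left(\left(2 + 3\right) + 6\right)}{2} = - \frac{6 \left(5 + 6\right)}{2} = - \frac{6 \cdot 11}{2} = \left(- \frac{1}{2}\right) 66 = -33$)
$a{\left(H,h \right)} = - 9 H$ ($a{\left(H,h \right)} = - 9 H + 0 = - 9 H$)
$J{\left(z,y \right)} = -627$ ($J{\left(z,y \right)} = 19 \left(-33\right) = -627$)
$-15431 + \frac{J{\left(a{\left(3,-1 \right)},-99 \right)}}{-41935} = -15431 - \frac{627}{-41935} = -15431 - - \frac{627}{41935} = -15431 + \frac{627}{41935} = - \frac{647098358}{41935}$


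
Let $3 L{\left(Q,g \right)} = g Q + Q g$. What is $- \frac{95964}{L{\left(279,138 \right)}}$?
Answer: $- \frac{7997}{2139} \approx -3.7387$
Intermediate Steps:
$L{\left(Q,g \right)} = \frac{2 Q g}{3}$ ($L{\left(Q,g \right)} = \frac{g Q + Q g}{3} = \frac{Q g + Q g}{3} = \frac{2 Q g}{3}$)
$- \frac{95964}{L{\left(279,138 \right)}} = - \frac{95964}{\frac{2}{3} \cdot 279 \cdot 138} = - \frac{95964}{25668} = \left(-95964\right) \frac{1}{25668} = - \frac{7997}{2139}$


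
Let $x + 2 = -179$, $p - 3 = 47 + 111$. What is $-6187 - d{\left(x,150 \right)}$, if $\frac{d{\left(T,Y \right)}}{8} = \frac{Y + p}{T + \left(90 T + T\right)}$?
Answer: $- \frac{25755859}{4163} \approx -6186.9$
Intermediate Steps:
$p = 161$ ($p = 3 + \left(47 + 111\right) = 3 + 158 = 161$)
$x = -181$ ($x = -2 - 179 = -181$)
$d{\left(T,Y \right)} = \frac{2 \left(161 + Y\right)}{23 T}$ ($d{\left(T,Y \right)} = 8 \frac{Y + 161}{T + \left(90 T + T\right)} = 8 \frac{161 + Y}{T + 91 T} = 8 \frac{161 + Y}{92 T} = \frac{2 \left(161 + Y\right)}{23 T}$)
$-6187 - d{\left(x,150 \right)} = -6187 - \frac{2 \left(161 + 150\right)}{23 \left(-181\right)} = -6187 - \frac{2}{23} \left(- \frac{1}{181}\right) 311 = -6187 - - \frac{622}{4163} = -6187 + \frac{622}{4163} = - \frac{25755859}{4163}$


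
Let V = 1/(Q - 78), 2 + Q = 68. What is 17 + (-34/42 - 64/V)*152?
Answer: 2449229/21 ≈ 1.1663e+5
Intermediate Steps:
Q = 66 (Q = -2 + 68 = 66)
V = -1/12 (V = 1/(66 - 78) = 1/(-12) = -1/12 ≈ -0.083333)
17 + (-34/42 - 64/V)*152 = 17 + (-34/42 - 64/(-1/12))*152 = 17 + (-34*1/42 - 64*(-12))*152 = 17 + (-17/21 + 768)*152 = 17 + (16111/21)*152 = 17 + 2448872/21 = 2449229/21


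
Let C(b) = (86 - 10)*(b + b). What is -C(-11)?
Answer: 1672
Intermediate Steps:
C(b) = 152*b (C(b) = 76*(2*b) = 152*b)
-C(-11) = -152*(-11) = -1*(-1672) = 1672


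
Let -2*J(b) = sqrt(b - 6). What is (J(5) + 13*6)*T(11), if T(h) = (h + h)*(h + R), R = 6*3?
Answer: 49764 - 319*I ≈ 49764.0 - 319.0*I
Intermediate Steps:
R = 18
T(h) = 2*h*(18 + h) (T(h) = (h + h)*(h + 18) = (2*h)*(18 + h) = 2*h*(18 + h))
J(b) = -sqrt(-6 + b)/2 (J(b) = -sqrt(b - 6)/2 = -sqrt(-6 + b)/2)
(J(5) + 13*6)*T(11) = (-sqrt(-6 + 5)/2 + 13*6)*(2*11*(18 + 11)) = (-I/2 + 78)*(2*11*29) = (-I/2 + 78)*638 = (78 - I/2)*638 = 49764 - 319*I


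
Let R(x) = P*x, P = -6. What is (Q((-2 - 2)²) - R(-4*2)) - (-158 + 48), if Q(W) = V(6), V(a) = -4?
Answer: 58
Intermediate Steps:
Q(W) = -4
R(x) = -6*x
(Q((-2 - 2)²) - R(-4*2)) - (-158 + 48) = (-4 - (-6)*(-4*2)) - (-158 + 48) = (-4 - (-6)*(-8)) - 1*(-110) = (-4 - 1*48) + 110 = (-4 - 48) + 110 = -52 + 110 = 58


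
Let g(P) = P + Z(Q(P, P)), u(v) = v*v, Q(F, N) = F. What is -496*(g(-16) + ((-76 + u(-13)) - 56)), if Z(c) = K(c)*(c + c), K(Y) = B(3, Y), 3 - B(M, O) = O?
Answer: 291152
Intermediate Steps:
B(M, O) = 3 - O
u(v) = v**2
K(Y) = 3 - Y
Z(c) = 2*c*(3 - c) (Z(c) = (3 - c)*(c + c) = (3 - c)*(2*c) = 2*c*(3 - c))
g(P) = P + 2*P*(3 - P)
-496*(g(-16) + ((-76 + u(-13)) - 56)) = -496*(-16*(7 - 2*(-16)) + ((-76 + (-13)**2) - 56)) = -496*(-16*(7 + 32) + ((-76 + 169) - 56)) = -496*(-16*39 + (93 - 56)) = -496*(-624 + 37) = -496*(-587) = 291152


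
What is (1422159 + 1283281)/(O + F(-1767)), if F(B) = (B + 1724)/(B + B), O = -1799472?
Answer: -1912204992/1271866801 ≈ -1.5035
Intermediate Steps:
F(B) = (1724 + B)/(2*B) (F(B) = (1724 + B)/((2*B)) = (1724 + B)*(1/(2*B)) = (1724 + B)/(2*B))
(1422159 + 1283281)/(O + F(-1767)) = (1422159 + 1283281)/(-1799472 + (½)*(1724 - 1767)/(-1767)) = 2705440/(-1799472 + (½)*(-1/1767)*(-43)) = 2705440/(-1799472 + 43/3534) = 2705440/(-6359334005/3534) = 2705440*(-3534/6359334005) = -1912204992/1271866801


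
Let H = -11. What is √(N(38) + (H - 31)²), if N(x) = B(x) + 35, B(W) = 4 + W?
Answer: √1841 ≈ 42.907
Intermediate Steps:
N(x) = 39 + x (N(x) = (4 + x) + 35 = 39 + x)
√(N(38) + (H - 31)²) = √((39 + 38) + (-11 - 31)²) = √(77 + (-42)²) = √(77 + 1764) = √1841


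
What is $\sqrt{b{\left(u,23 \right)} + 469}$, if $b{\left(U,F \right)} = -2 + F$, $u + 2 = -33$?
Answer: $7 \sqrt{10} \approx 22.136$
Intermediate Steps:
$u = -35$ ($u = -2 - 33 = -35$)
$\sqrt{b{\left(u,23 \right)} + 469} = \sqrt{\left(-2 + 23\right) + 469} = \sqrt{21 + 469} = \sqrt{490} = 7 \sqrt{10}$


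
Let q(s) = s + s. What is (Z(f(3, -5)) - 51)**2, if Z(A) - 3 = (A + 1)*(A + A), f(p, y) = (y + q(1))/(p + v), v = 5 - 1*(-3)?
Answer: 34292736/14641 ≈ 2342.2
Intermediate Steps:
q(s) = 2*s
v = 8 (v = 5 + 3 = 8)
f(p, y) = (2 + y)/(8 + p) (f(p, y) = (y + 2*1)/(p + 8) = (y + 2)/(8 + p) = (2 + y)/(8 + p))
Z(A) = 3 + 2*A*(1 + A) (Z(A) = 3 + (A + 1)*(A + A) = 3 + (1 + A)*(2*A) = 3 + 2*A*(1 + A))
(Z(f(3, -5)) - 51)**2 = ((3 + 2*((2 - 5)/(8 + 3)) + 2*((2 - 5)/(8 + 3))**2) - 51)**2 = ((3 + 2*(-3/11) + 2*(-3/11)**2) - 51)**2 = ((3 - 6/11 + 2*(9/121)) - 51)**2 = ((3 - 6/11 + 18/121) - 51)**2 = (315/121 - 51)**2 = (-5856/121)**2 = 34292736/14641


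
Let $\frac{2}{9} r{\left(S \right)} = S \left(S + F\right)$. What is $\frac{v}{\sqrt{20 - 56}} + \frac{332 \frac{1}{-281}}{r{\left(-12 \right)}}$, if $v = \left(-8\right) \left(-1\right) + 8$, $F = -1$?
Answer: $- \frac{166}{98631} - \frac{8 i}{3} \approx -0.001683 - 2.6667 i$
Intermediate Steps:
$v = 16$ ($v = 8 + 8 = 16$)
$r{\left(S \right)} = \frac{9 S \left(-1 + S\right)}{2}$ ($r{\left(S \right)} = \frac{9 S \left(S - 1\right)}{2} = \frac{9 S \left(-1 + S\right)}{2}$)
$\frac{v}{\sqrt{20 - 56}} + \frac{332 \frac{1}{-281}}{r{\left(-12 \right)}} = \frac{16}{\sqrt{20 - 56}} + \frac{332 \frac{1}{-281}}{\frac{9}{2} \left(-12\right) \left(-1 - 12\right)} = \frac{16}{\sqrt{-36}} + \frac{332 \left(- \frac{1}{281}\right)}{\frac{9}{2} \left(-12\right) \left(-13\right)} = \frac{16}{6 i} - \frac{332}{281 \cdot 702} = 16 \left(- \frac{i}{6}\right) - \frac{166}{98631} = - \frac{8 i}{3} - \frac{166}{98631} = - \frac{166}{98631} - \frac{8 i}{3}$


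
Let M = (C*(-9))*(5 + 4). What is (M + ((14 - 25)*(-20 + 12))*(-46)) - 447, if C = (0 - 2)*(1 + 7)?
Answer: -3199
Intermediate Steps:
C = -16 (C = -2*8 = -16)
M = 1296 (M = (-16*(-9))*(5 + 4) = 144*9 = 1296)
(M + ((14 - 25)*(-20 + 12))*(-46)) - 447 = (1296 + ((14 - 25)*(-20 + 12))*(-46)) - 447 = (1296 - 11*(-8)*(-46)) - 447 = (1296 + 88*(-46)) - 447 = (1296 - 4048) - 447 = -2752 - 447 = -3199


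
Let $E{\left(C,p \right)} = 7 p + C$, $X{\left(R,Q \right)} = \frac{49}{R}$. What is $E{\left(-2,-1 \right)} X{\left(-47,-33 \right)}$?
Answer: $\frac{441}{47} \approx 9.383$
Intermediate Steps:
$E{\left(C,p \right)} = C + 7 p$
$E{\left(-2,-1 \right)} X{\left(-47,-33 \right)} = \left(-2 + 7 \left(-1\right)\right) \frac{49}{-47} = \left(-2 - 7\right) 49 \left(- \frac{1}{47}\right) = \left(-9\right) \left(- \frac{49}{47}\right) = \frac{441}{47}$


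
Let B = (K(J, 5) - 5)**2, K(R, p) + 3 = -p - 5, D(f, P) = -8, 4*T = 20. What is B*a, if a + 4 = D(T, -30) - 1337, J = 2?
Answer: -437076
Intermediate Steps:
T = 5 (T = (1/4)*20 = 5)
K(R, p) = -8 - p (K(R, p) = -3 + (-p - 5) = -3 + (-5 - p) = -8 - p)
a = -1349 (a = -4 + (-8 - 1337) = -4 - 1345 = -1349)
B = 324 (B = ((-8 - 1*5) - 5)**2 = ((-8 - 5) - 5)**2 = (-13 - 5)**2 = (-18)**2 = 324)
B*a = 324*(-1349) = -437076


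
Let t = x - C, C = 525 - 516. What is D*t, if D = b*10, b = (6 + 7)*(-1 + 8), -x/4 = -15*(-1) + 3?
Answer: -73710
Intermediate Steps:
C = 9
x = -72 (x = -4*(-15*(-1) + 3) = -4*(15 + 3) = -4*18 = -72)
b = 91 (b = 13*7 = 91)
D = 910 (D = 91*10 = 910)
t = -81 (t = -72 - 1*9 = -72 - 9 = -81)
D*t = 910*(-81) = -73710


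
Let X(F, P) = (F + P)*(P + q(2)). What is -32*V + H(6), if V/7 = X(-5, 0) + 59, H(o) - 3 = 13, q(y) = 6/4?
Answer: -11520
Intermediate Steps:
q(y) = 3/2 (q(y) = 6*(¼) = 3/2)
H(o) = 16 (H(o) = 3 + 13 = 16)
X(F, P) = (3/2 + P)*(F + P) (X(F, P) = (F + P)*(P + 3/2) = (F + P)*(3/2 + P) = (3/2 + P)*(F + P))
V = 721/2 (V = 7*((0² + (3/2)*(-5) + (3/2)*0 - 5*0) + 59) = 7*((0 - 15/2 + 0 + 0) + 59) = 7*(-15/2 + 59) = 7*(103/2) = 721/2 ≈ 360.50)
-32*V + H(6) = -32*721/2 + 16 = -11536 + 16 = -11520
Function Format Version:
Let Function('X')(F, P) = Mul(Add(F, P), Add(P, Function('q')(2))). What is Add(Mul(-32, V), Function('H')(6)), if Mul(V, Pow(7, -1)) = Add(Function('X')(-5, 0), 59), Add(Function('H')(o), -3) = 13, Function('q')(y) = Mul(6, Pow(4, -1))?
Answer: -11520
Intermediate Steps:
Function('q')(y) = Rational(3, 2) (Function('q')(y) = Mul(6, Rational(1, 4)) = Rational(3, 2))
Function('H')(o) = 16 (Function('H')(o) = Add(3, 13) = 16)
Function('X')(F, P) = Mul(Add(Rational(3, 2), P), Add(F, P)) (Function('X')(F, P) = Mul(Add(F, P), Add(P, Rational(3, 2))) = Mul(Add(F, P), Add(Rational(3, 2), P)) = Mul(Add(Rational(3, 2), P), Add(F, P)))
V = Rational(721, 2) (V = Mul(7, Add(Add(Pow(0, 2), Mul(Rational(3, 2), -5), Mul(Rational(3, 2), 0), Mul(-5, 0)), 59)) = Mul(7, Add(Add(0, Rational(-15, 2), 0, 0), 59)) = Mul(7, Add(Rational(-15, 2), 59)) = Mul(7, Rational(103, 2)) = Rational(721, 2) ≈ 360.50)
Add(Mul(-32, V), Function('H')(6)) = Add(Mul(-32, Rational(721, 2)), 16) = Add(-11536, 16) = -11520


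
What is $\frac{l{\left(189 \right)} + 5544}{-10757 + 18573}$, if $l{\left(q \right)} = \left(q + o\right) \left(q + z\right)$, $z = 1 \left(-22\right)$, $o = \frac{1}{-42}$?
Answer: $\frac{1558327}{328272} \approx 4.7471$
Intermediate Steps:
$o = - \frac{1}{42} \approx -0.02381$
$z = -22$
$l{\left(q \right)} = \left(-22 + q\right) \left(- \frac{1}{42} + q\right)$ ($l{\left(q \right)} = \left(q - \frac{1}{42}\right) \left(q - 22\right) = \left(- \frac{1}{42} + q\right) \left(-22 + q\right) = \left(-22 + q\right) \left(- \frac{1}{42} + q\right)$)
$\frac{l{\left(189 \right)} + 5544}{-10757 + 18573} = \frac{\left(\frac{11}{21} + 189^{2} - \frac{8325}{2}\right) + 5544}{-10757 + 18573} = \frac{\left(\frac{11}{21} + 35721 - \frac{8325}{2}\right) + 5544}{7816} = \left(\frac{1325479}{42} + 5544\right) \frac{1}{7816} = \frac{1558327}{42} \cdot \frac{1}{7816} = \frac{1558327}{328272}$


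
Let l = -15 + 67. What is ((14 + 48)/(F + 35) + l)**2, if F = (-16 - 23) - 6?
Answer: 52441/25 ≈ 2097.6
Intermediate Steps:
F = -45 (F = -39 - 6 = -45)
l = 52
((14 + 48)/(F + 35) + l)**2 = ((14 + 48)/(-45 + 35) + 52)**2 = (62/(-10) + 52)**2 = (62*(-1/10) + 52)**2 = (-31/5 + 52)**2 = (229/5)**2 = 52441/25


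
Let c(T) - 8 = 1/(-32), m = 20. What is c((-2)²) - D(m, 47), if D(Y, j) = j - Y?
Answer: -609/32 ≈ -19.031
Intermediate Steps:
c(T) = 255/32 (c(T) = 8 + 1/(-32) = 8 - 1/32 = 255/32)
c((-2)²) - D(m, 47) = 255/32 - (47 - 1*20) = 255/32 - (47 - 20) = 255/32 - 1*27 = 255/32 - 27 = -609/32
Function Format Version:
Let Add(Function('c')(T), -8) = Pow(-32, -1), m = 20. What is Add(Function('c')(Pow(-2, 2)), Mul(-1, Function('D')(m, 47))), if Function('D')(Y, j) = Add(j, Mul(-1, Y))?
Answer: Rational(-609, 32) ≈ -19.031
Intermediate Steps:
Function('c')(T) = Rational(255, 32) (Function('c')(T) = Add(8, Pow(-32, -1)) = Add(8, Rational(-1, 32)) = Rational(255, 32))
Add(Function('c')(Pow(-2, 2)), Mul(-1, Function('D')(m, 47))) = Add(Rational(255, 32), Mul(-1, Add(47, Mul(-1, 20)))) = Add(Rational(255, 32), Mul(-1, Add(47, -20))) = Add(Rational(255, 32), Mul(-1, 27)) = Add(Rational(255, 32), -27) = Rational(-609, 32)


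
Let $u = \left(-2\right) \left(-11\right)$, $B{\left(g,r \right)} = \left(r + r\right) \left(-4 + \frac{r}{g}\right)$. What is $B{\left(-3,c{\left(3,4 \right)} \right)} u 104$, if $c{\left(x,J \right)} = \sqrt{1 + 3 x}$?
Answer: $- \frac{45760}{3} - 18304 \sqrt{10} \approx -73136.0$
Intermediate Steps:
$B{\left(g,r \right)} = 2 r \left(-4 + \frac{r}{g}\right)$
$u = 22$
$B{\left(-3,c{\left(3,4 \right)} \right)} u 104 = \frac{2 \sqrt{1 + 3 \cdot 3} \left(\sqrt{1 + 3 \cdot 3} - -12\right)}{-3} \cdot 22 \cdot 104 = 2 \sqrt{1 + 9} \left(- \frac{1}{3}\right) \left(\sqrt{1 + 9} + 12\right) 22 \cdot 104 = 2 \sqrt{10} \left(- \frac{1}{3}\right) \left(\sqrt{10} + 12\right) 22 \cdot 104 = 2 \sqrt{10} \left(- \frac{1}{3}\right) \left(12 + \sqrt{10}\right) 22 \cdot 104 = - \frac{2 \sqrt{10} \left(12 + \sqrt{10}\right)}{3} \cdot 22 \cdot 104 = - \frac{44 \sqrt{10} \left(12 + \sqrt{10}\right)}{3} \cdot 104 = - \frac{4576 \sqrt{10} \left(12 + \sqrt{10}\right)}{3}$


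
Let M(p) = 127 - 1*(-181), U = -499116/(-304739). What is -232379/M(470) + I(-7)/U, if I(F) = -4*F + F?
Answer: -678648959/915046 ≈ -741.66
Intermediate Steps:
U = 499116/304739 (U = -499116*(-1/304739) = 499116/304739 ≈ 1.6378)
I(F) = -3*F
M(p) = 308 (M(p) = 127 + 181 = 308)
-232379/M(470) + I(-7)/U = -232379/308 + (-3*(-7))/(499116/304739) = -232379*1/308 + 21*(304739/499116) = -33197/44 + 2133173/166372 = -678648959/915046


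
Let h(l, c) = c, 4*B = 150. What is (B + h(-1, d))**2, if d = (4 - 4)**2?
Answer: 5625/4 ≈ 1406.3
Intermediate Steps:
d = 0 (d = 0**2 = 0)
B = 75/2 (B = (1/4)*150 = 75/2 ≈ 37.500)
(B + h(-1, d))**2 = (75/2 + 0)**2 = (75/2)**2 = 5625/4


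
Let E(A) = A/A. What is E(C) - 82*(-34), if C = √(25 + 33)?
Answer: 2789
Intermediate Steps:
C = √58 ≈ 7.6158
E(A) = 1
E(C) - 82*(-34) = 1 - 82*(-34) = 1 + 2788 = 2789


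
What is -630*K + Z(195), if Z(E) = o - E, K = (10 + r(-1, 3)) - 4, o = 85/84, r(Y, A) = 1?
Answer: -386735/84 ≈ -4604.0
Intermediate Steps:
o = 85/84 (o = 85*(1/84) = 85/84 ≈ 1.0119)
K = 7 (K = (10 + 1) - 4 = 11 - 4 = 7)
Z(E) = 85/84 - E
-630*K + Z(195) = -630*7 + (85/84 - 1*195) = -4410 + (85/84 - 195) = -4410 - 16295/84 = -386735/84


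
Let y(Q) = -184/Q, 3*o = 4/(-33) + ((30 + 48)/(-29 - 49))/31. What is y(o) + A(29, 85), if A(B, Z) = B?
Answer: 569249/157 ≈ 3625.8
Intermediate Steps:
o = -157/3069 (o = (4/(-33) + ((30 + 48)/(-29 - 49))/31)/3 = (4*(-1/33) + (78/(-78))*(1/31))/3 = (-4/33 + (78*(-1/78))*(1/31))/3 = (-4/33 - 1*1/31)/3 = (-4/33 - 1/31)/3 = (⅓)*(-157/1023) = -157/3069 ≈ -0.051157)
y(o) + A(29, 85) = -184/(-157/3069) + 29 = -184*(-3069/157) + 29 = 564696/157 + 29 = 569249/157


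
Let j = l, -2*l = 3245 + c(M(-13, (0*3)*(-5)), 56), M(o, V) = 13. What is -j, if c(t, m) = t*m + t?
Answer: 1993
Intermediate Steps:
c(t, m) = t + m*t (c(t, m) = m*t + t = t + m*t)
l = -1993 (l = -(3245 + 13*(1 + 56))/2 = -(3245 + 13*57)/2 = -(3245 + 741)/2 = -½*3986 = -1993)
j = -1993
-j = -1*(-1993) = 1993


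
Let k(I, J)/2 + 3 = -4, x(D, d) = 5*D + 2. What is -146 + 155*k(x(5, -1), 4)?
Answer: -2316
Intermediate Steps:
x(D, d) = 2 + 5*D
k(I, J) = -14 (k(I, J) = -6 + 2*(-4) = -6 - 8 = -14)
-146 + 155*k(x(5, -1), 4) = -146 + 155*(-14) = -146 - 2170 = -2316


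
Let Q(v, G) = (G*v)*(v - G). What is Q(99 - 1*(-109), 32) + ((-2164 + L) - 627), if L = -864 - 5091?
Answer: 1162710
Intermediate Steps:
L = -5955
Q(v, G) = G*v*(v - G)
Q(99 - 1*(-109), 32) + ((-2164 + L) - 627) = 32*(99 - 1*(-109))*((99 - 1*(-109)) - 1*32) + ((-2164 - 5955) - 627) = 32*(99 + 109)*((99 + 109) - 32) + (-8119 - 627) = 32*208*(208 - 32) - 8746 = 32*208*176 - 8746 = 1171456 - 8746 = 1162710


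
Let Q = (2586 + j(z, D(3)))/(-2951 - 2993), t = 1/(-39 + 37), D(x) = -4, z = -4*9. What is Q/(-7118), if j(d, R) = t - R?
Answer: 5179/84618784 ≈ 6.1204e-5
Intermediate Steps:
z = -36
t = -½ (t = 1/(-2) = -½ ≈ -0.50000)
j(d, R) = -½ - R
Q = -5179/11888 (Q = (2586 + (-½ - 1*(-4)))/(-2951 - 2993) = (2586 + (-½ + 4))/(-5944) = (2586 + 7/2)*(-1/5944) = (5179/2)*(-1/5944) = -5179/11888 ≈ -0.43565)
Q/(-7118) = -5179/11888/(-7118) = -5179/11888*(-1/7118) = 5179/84618784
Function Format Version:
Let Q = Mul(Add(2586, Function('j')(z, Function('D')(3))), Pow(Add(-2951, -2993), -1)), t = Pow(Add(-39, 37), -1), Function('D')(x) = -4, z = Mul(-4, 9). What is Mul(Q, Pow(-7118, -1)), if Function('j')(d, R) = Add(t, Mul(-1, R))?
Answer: Rational(5179, 84618784) ≈ 6.1204e-5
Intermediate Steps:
z = -36
t = Rational(-1, 2) (t = Pow(-2, -1) = Rational(-1, 2) ≈ -0.50000)
Function('j')(d, R) = Add(Rational(-1, 2), Mul(-1, R))
Q = Rational(-5179, 11888) (Q = Mul(Add(2586, Add(Rational(-1, 2), Mul(-1, -4))), Pow(Add(-2951, -2993), -1)) = Mul(Add(2586, Add(Rational(-1, 2), 4)), Pow(-5944, -1)) = Mul(Add(2586, Rational(7, 2)), Rational(-1, 5944)) = Mul(Rational(5179, 2), Rational(-1, 5944)) = Rational(-5179, 11888) ≈ -0.43565)
Mul(Q, Pow(-7118, -1)) = Mul(Rational(-5179, 11888), Pow(-7118, -1)) = Mul(Rational(-5179, 11888), Rational(-1, 7118)) = Rational(5179, 84618784)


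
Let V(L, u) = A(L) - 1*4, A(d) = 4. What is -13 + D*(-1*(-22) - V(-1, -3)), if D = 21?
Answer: 449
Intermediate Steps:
V(L, u) = 0 (V(L, u) = 4 - 1*4 = 4 - 4 = 0)
-13 + D*(-1*(-22) - V(-1, -3)) = -13 + 21*(-1*(-22) - 1*0) = -13 + 21*(22 + 0) = -13 + 21*22 = -13 + 462 = 449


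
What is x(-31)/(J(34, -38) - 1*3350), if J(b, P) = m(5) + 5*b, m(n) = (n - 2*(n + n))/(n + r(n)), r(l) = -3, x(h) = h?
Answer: 62/6375 ≈ 0.0097255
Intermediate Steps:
m(n) = -3*n/(-3 + n) (m(n) = (n - 2*(n + n))/(n - 3) = (n - 4*n)/(-3 + n) = (-3*n)/(-3 + n) = -3*n/(-3 + n))
J(b, P) = -15/2 + 5*b (J(b, P) = -3*5/(-3 + 5) + 5*b = -3*5/2 + 5*b = -3*5*½ + 5*b = -15/2 + 5*b)
x(-31)/(J(34, -38) - 1*3350) = -31/((-15/2 + 5*34) - 1*3350) = -31/((-15/2 + 170) - 3350) = -31/(325/2 - 3350) = -31/(-6375/2) = -31*(-2/6375) = 62/6375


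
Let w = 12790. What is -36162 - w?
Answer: -48952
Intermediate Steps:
-36162 - w = -36162 - 1*12790 = -36162 - 12790 = -48952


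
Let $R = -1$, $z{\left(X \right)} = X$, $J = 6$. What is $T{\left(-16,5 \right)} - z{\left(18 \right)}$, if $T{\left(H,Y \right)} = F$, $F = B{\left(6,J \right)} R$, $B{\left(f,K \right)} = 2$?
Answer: $-20$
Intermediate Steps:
$F = -2$ ($F = 2 \left(-1\right) = -2$)
$T{\left(H,Y \right)} = -2$
$T{\left(-16,5 \right)} - z{\left(18 \right)} = -2 - 18 = -20$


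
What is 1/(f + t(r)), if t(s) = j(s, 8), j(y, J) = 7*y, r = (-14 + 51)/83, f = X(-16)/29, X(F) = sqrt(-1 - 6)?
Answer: 2582711/8066192 - 199781*I*sqrt(7)/56463344 ≈ 0.32019 - 0.0093613*I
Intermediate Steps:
X(F) = I*sqrt(7) (X(F) = sqrt(-7) = I*sqrt(7))
f = I*sqrt(7)/29 (f = (I*sqrt(7))/29 = (I*sqrt(7))*(1/29) = I*sqrt(7)/29 ≈ 0.091233*I)
r = 37/83 (r = 37*(1/83) = 37/83 ≈ 0.44578)
t(s) = 7*s
1/(f + t(r)) = 1/(I*sqrt(7)/29 + 7*(37/83)) = 1/(I*sqrt(7)/29 + 259/83) = 1/(259/83 + I*sqrt(7)/29)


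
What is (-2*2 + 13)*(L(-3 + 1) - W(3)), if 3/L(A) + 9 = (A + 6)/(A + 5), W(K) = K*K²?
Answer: -5670/23 ≈ -246.52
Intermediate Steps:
W(K) = K³
L(A) = 3/(-9 + (6 + A)/(5 + A)) (L(A) = 3/(-9 + (A + 6)/(A + 5)) = 3/(-9 + (6 + A)/(5 + A)))
(-2*2 + 13)*(L(-3 + 1) - W(3)) = (-2*2 + 13)*(3*(-5 - (-3 + 1))/(39 + 8*(-3 + 1)) - 1*3³) = (-4 + 13)*(3*(-5 - 1*(-2))/(39 + 8*(-2)) - 1*27) = 9*(3*(-5 + 2)/(39 - 16) - 27) = 9*(3*(-3)/23 - 27) = 9*(3*(1/23)*(-3) - 27) = 9*(-9/23 - 27) = 9*(-630/23) = -5670/23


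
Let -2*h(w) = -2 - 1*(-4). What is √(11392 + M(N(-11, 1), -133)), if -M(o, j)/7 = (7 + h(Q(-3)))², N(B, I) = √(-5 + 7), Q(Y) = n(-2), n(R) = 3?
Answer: 2*√2785 ≈ 105.55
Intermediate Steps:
Q(Y) = 3
N(B, I) = √2
h(w) = -1 (h(w) = -(-2 - 1*(-4))/2 = -(-2 + 4)/2 = -½*2 = -1)
M(o, j) = -252 (M(o, j) = -7*(7 - 1)² = -7*6² = -7*36 = -252)
√(11392 + M(N(-11, 1), -133)) = √(11392 - 252) = √11140 = 2*√2785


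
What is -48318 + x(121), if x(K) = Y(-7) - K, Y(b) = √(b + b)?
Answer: -48439 + I*√14 ≈ -48439.0 + 3.7417*I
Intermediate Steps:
Y(b) = √2*√b (Y(b) = √(2*b) = √2*√b)
x(K) = -K + I*√14 (x(K) = √2*√(-7) - K = √2*(I*√7) - K = I*√14 - K = -K + I*√14)
-48318 + x(121) = -48318 + (-1*121 + I*√14) = -48318 + (-121 + I*√14) = -48439 + I*√14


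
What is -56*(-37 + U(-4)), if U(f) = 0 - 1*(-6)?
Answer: 1736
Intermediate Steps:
U(f) = 6 (U(f) = 0 + 6 = 6)
-56*(-37 + U(-4)) = -56*(-37 + 6) = -56*(-31) = 1736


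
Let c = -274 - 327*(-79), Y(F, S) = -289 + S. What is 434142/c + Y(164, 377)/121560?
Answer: 6597068839/388369005 ≈ 16.987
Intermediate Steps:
c = 25559 (c = -274 + 25833 = 25559)
434142/c + Y(164, 377)/121560 = 434142/25559 + (-289 + 377)/121560 = 434142*(1/25559) + 88*(1/121560) = 434142/25559 + 11/15195 = 6597068839/388369005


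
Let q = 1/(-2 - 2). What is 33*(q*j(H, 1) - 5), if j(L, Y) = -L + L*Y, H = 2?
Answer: -165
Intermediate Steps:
q = -¼ (q = 1/(-4) = -¼ ≈ -0.25000)
33*(q*j(H, 1) - 5) = 33*(-(-1 + 1)/2 - 5) = 33*(-0/2 - 5) = 33*(-¼*0 - 5) = 33*(0 - 5) = 33*(-5) = -165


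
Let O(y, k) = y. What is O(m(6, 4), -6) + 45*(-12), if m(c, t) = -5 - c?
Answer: -551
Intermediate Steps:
O(m(6, 4), -6) + 45*(-12) = (-5 - 1*6) + 45*(-12) = (-5 - 6) - 540 = -11 - 540 = -551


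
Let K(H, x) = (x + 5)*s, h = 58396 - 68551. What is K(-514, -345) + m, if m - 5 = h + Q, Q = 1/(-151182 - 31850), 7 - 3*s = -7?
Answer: -6444556723/549096 ≈ -11737.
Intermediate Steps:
s = 14/3 (s = 7/3 - 1/3*(-7) = 7/3 + 7/3 = 14/3 ≈ 4.6667)
Q = -1/183032 (Q = 1/(-183032) = -1/183032 ≈ -5.4635e-6)
h = -10155
K(H, x) = 70/3 + 14*x/3 (K(H, x) = (x + 5)*(14/3) = (5 + x)*(14/3) = 70/3 + 14*x/3)
m = -1857774801/183032 (m = 5 + (-10155 - 1/183032) = 5 - 1858689961/183032 = -1857774801/183032 ≈ -10150.)
K(-514, -345) + m = (70/3 + (14/3)*(-345)) - 1857774801/183032 = (70/3 - 1610) - 1857774801/183032 = -4760/3 - 1857774801/183032 = -6444556723/549096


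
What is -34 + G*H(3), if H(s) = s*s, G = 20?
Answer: 146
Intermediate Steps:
H(s) = s²
-34 + G*H(3) = -34 + 20*3² = -34 + 20*9 = -34 + 180 = 146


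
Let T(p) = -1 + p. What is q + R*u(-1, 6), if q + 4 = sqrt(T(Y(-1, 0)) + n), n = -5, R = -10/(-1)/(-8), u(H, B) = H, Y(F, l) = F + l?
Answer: -11/4 + I*sqrt(7) ≈ -2.75 + 2.6458*I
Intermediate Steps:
R = -5/4 (R = -10*(-1)*(-1/8) = 10*(-1/8) = -5/4 ≈ -1.2500)
q = -4 + I*sqrt(7) (q = -4 + sqrt((-1 + (-1 + 0)) - 5) = -4 + sqrt((-1 - 1) - 5) = -4 + sqrt(-2 - 5) = -4 + sqrt(-7) = -4 + I*sqrt(7) ≈ -4.0 + 2.6458*I)
q + R*u(-1, 6) = (-4 + I*sqrt(7)) - 5/4*(-1) = (-4 + I*sqrt(7)) + 5/4 = -11/4 + I*sqrt(7)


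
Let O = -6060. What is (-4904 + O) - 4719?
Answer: -15683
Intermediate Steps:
(-4904 + O) - 4719 = (-4904 - 6060) - 4719 = -10964 - 4719 = -15683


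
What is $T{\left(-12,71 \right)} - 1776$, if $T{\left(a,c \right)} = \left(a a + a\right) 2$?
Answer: $-1512$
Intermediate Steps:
$T{\left(a,c \right)} = 2 a + 2 a^{2}$ ($T{\left(a,c \right)} = \left(a^{2} + a\right) 2 = \left(a + a^{2}\right) 2 = 2 a + 2 a^{2}$)
$T{\left(-12,71 \right)} - 1776 = 2 \left(-12\right) \left(1 - 12\right) - 1776 = 2 \left(-12\right) \left(-11\right) - 1776 = 264 - 1776 = -1512$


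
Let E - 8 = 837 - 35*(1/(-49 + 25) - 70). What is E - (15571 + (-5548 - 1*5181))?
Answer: -37093/24 ≈ -1545.5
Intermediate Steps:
E = 79115/24 (E = 8 + (837 - 35*(1/(-49 + 25) - 70)) = 8 + (837 - 35*(1/(-24) - 70)) = 8 + (837 - 35*(-1/24 - 70)) = 8 + (837 - 35*(-1681/24)) = 8 + (837 + 58835/24) = 8 + 78923/24 = 79115/24 ≈ 3296.5)
E - (15571 + (-5548 - 1*5181)) = 79115/24 - (15571 + (-5548 - 1*5181)) = 79115/24 - (15571 + (-5548 - 5181)) = 79115/24 - (15571 - 10729) = 79115/24 - 1*4842 = 79115/24 - 4842 = -37093/24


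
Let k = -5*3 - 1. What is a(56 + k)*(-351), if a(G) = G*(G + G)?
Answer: -1123200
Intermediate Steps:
k = -16 (k = -15 - 1 = -16)
a(G) = 2*G² (a(G) = G*(2*G) = 2*G²)
a(56 + k)*(-351) = (2*(56 - 16)²)*(-351) = (2*40²)*(-351) = (2*1600)*(-351) = 3200*(-351) = -1123200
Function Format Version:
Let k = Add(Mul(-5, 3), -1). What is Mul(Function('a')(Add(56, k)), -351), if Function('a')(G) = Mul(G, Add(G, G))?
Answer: -1123200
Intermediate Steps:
k = -16 (k = Add(-15, -1) = -16)
Function('a')(G) = Mul(2, Pow(G, 2)) (Function('a')(G) = Mul(G, Mul(2, G)) = Mul(2, Pow(G, 2)))
Mul(Function('a')(Add(56, k)), -351) = Mul(Mul(2, Pow(Add(56, -16), 2)), -351) = Mul(Mul(2, Pow(40, 2)), -351) = Mul(Mul(2, 1600), -351) = Mul(3200, -351) = -1123200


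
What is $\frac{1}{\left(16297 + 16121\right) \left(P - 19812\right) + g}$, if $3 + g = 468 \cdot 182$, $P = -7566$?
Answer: $- \frac{1}{887454831} \approx -1.1268 \cdot 10^{-9}$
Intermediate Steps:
$g = 85173$ ($g = -3 + 468 \cdot 182 = -3 + 85176 = 85173$)
$\frac{1}{\left(16297 + 16121\right) \left(P - 19812\right) + g} = \frac{1}{\left(16297 + 16121\right) \left(-7566 - 19812\right) + 85173} = \frac{1}{32418 \left(-27378\right) + 85173} = \frac{1}{-887540004 + 85173} = \frac{1}{-887454831} = - \frac{1}{887454831}$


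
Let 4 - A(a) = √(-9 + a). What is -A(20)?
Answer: -4 + √11 ≈ -0.68338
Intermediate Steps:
A(a) = 4 - √(-9 + a)
-A(20) = -(4 - √(-9 + 20)) = -(4 - √11) = -4 + √11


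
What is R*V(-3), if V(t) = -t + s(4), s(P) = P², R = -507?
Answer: -9633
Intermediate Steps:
V(t) = 16 - t (V(t) = -t + 4² = -t + 16 = 16 - t)
R*V(-3) = -507*(16 - 1*(-3)) = -507*(16 + 3) = -507*19 = -9633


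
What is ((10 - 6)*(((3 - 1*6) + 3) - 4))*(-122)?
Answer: 1952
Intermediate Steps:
((10 - 6)*(((3 - 1*6) + 3) - 4))*(-122) = (4*(((3 - 6) + 3) - 4))*(-122) = (4*((-3 + 3) - 4))*(-122) = (4*(0 - 4))*(-122) = (4*(-4))*(-122) = -16*(-122) = 1952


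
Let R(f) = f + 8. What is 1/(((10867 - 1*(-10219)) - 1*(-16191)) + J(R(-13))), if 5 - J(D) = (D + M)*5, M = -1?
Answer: 1/37312 ≈ 2.6801e-5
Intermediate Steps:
R(f) = 8 + f
J(D) = 10 - 5*D (J(D) = 5 - (D - 1)*5 = 5 - (-1 + D)*5 = 5 - (-5 + 5*D) = 5 + (5 - 5*D) = 10 - 5*D)
1/(((10867 - 1*(-10219)) - 1*(-16191)) + J(R(-13))) = 1/(((10867 - 1*(-10219)) - 1*(-16191)) + (10 - 5*(8 - 13))) = 1/(((10867 + 10219) + 16191) + (10 - 5*(-5))) = 1/((21086 + 16191) + (10 + 25)) = 1/(37277 + 35) = 1/37312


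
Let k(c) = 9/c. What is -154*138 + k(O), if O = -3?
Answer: -21255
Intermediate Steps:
-154*138 + k(O) = -154*138 + 9/(-3) = -21252 + 9*(-⅓) = -21252 - 3 = -21255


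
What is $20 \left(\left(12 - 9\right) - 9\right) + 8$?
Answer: $-112$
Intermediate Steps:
$20 \left(\left(12 - 9\right) - 9\right) + 8 = 20 \left(3 - 9\right) + 8 = 20 \left(-6\right) + 8 = -120 + 8 = -112$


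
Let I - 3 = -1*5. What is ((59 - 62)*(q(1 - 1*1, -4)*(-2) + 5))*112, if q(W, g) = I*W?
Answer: -1680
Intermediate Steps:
I = -2 (I = 3 - 1*5 = 3 - 5 = -2)
q(W, g) = -2*W
((59 - 62)*(q(1 - 1*1, -4)*(-2) + 5))*112 = ((59 - 62)*(-2*(1 - 1*1)*(-2) + 5))*112 = -3*(-2*(1 - 1)*(-2) + 5)*112 = -3*(-2*0*(-2) + 5)*112 = -3*(0*(-2) + 5)*112 = -3*(0 + 5)*112 = -3*5*112 = -15*112 = -1680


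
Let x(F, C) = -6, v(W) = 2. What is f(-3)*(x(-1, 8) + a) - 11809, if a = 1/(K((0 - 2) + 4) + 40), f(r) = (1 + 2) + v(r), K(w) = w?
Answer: -497233/42 ≈ -11839.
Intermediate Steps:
f(r) = 5 (f(r) = (1 + 2) + 2 = 3 + 2 = 5)
a = 1/42 (a = 1/(((0 - 2) + 4) + 40) = 1/((-2 + 4) + 40) = 1/(2 + 40) = 1/42 ≈ 0.023810)
f(-3)*(x(-1, 8) + a) - 11809 = 5*(-6 + 1/42) - 11809 = 5*(-251/42) - 11809 = -1255/42 - 11809 = -497233/42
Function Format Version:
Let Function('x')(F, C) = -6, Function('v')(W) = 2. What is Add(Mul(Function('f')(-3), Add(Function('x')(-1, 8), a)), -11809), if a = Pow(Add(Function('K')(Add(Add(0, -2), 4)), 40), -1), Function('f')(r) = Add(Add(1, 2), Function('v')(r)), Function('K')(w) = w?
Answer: Rational(-497233, 42) ≈ -11839.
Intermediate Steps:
Function('f')(r) = 5 (Function('f')(r) = Add(Add(1, 2), 2) = Add(3, 2) = 5)
a = Rational(1, 42) (a = Pow(Add(Add(Add(0, -2), 4), 40), -1) = Pow(Add(Add(-2, 4), 40), -1) = Pow(Add(2, 40), -1) = Pow(42, -1) = Rational(1, 42) ≈ 0.023810)
Add(Mul(Function('f')(-3), Add(Function('x')(-1, 8), a)), -11809) = Add(Mul(5, Add(-6, Rational(1, 42))), -11809) = Add(Mul(5, Rational(-251, 42)), -11809) = Add(Rational(-1255, 42), -11809) = Rational(-497233, 42)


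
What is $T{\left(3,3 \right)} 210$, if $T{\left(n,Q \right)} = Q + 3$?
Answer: $1260$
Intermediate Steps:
$T{\left(n,Q \right)} = 3 + Q$
$T{\left(3,3 \right)} 210 = \left(3 + 3\right) 210 = 6 \cdot 210 = 1260$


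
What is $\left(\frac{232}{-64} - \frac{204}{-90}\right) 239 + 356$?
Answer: $\frac{3763}{120} \approx 31.358$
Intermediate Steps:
$\left(\frac{232}{-64} - \frac{204}{-90}\right) 239 + 356 = \left(232 \left(- \frac{1}{64}\right) - - \frac{34}{15}\right) 239 + 356 = \left(- \frac{29}{8} + \frac{34}{15}\right) 239 + 356 = \left(- \frac{163}{120}\right) 239 + 356 = - \frac{38957}{120} + 356 = \frac{3763}{120}$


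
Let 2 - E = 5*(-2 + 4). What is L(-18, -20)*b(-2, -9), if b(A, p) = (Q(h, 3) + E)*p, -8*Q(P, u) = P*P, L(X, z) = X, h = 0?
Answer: -1296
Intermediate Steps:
E = -8 (E = 2 - 5*(-2 + 4) = 2 - 5*2 = 2 - 1*10 = 2 - 10 = -8)
Q(P, u) = -P²/8 (Q(P, u) = -P*P/8 = -P²/8)
b(A, p) = -8*p (b(A, p) = (-⅛*0² - 8)*p = (-⅛*0 - 8)*p = (0 - 8)*p = -8*p)
L(-18, -20)*b(-2, -9) = -(-144)*(-9) = -18*72 = -1296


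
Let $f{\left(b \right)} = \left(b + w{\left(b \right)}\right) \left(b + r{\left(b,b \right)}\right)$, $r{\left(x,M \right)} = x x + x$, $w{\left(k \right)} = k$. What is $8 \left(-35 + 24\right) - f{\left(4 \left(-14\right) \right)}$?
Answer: $338600$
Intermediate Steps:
$r{\left(x,M \right)} = x + x^{2}$ ($r{\left(x,M \right)} = x^{2} + x = x + x^{2}$)
$f{\left(b \right)} = 2 b \left(b + b \left(1 + b\right)\right)$ ($f{\left(b \right)} = \left(b + b\right) \left(b + b \left(1 + b\right)\right) = 2 b \left(b + b \left(1 + b\right)\right)$)
$8 \left(-35 + 24\right) - f{\left(4 \left(-14\right) \right)} = 8 \left(-35 + 24\right) - 2 \left(4 \left(-14\right)\right)^{2} \left(2 + 4 \left(-14\right)\right) = 8 \left(-11\right) - 2 \left(-56\right)^{2} \left(2 - 56\right) = -88 - 2 \cdot 3136 \left(-54\right) = -88 - -338688 = -88 + 338688 = 338600$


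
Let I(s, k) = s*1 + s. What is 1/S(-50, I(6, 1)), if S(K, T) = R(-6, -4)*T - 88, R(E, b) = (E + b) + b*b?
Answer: -1/16 ≈ -0.062500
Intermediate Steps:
I(s, k) = 2*s (I(s, k) = s + s = 2*s)
R(E, b) = E + b + b² (R(E, b) = (E + b) + b² = E + b + b²)
S(K, T) = -88 + 6*T (S(K, T) = (-6 - 4 + (-4)²)*T - 88 = (-6 - 4 + 16)*T - 88 = 6*T - 88 = -88 + 6*T)
1/S(-50, I(6, 1)) = 1/(-88 + 6*(2*6)) = 1/(-88 + 6*12) = 1/(-88 + 72) = 1/(-16) = -1/16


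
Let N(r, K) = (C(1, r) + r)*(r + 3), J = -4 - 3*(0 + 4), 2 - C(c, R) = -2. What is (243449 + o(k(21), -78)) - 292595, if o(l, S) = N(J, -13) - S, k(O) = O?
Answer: -48912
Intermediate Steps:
C(c, R) = 4 (C(c, R) = 2 - 1*(-2) = 2 + 2 = 4)
J = -16 (J = -4 - 3*4 = -4 - 12 = -16)
N(r, K) = (3 + r)*(4 + r) (N(r, K) = (4 + r)*(r + 3) = (4 + r)*(3 + r) = (3 + r)*(4 + r))
o(l, S) = 156 - S (o(l, S) = (12 + (-16)² + 7*(-16)) - S = (12 + 256 - 112) - S = 156 - S)
(243449 + o(k(21), -78)) - 292595 = (243449 + (156 - 1*(-78))) - 292595 = (243449 + (156 + 78)) - 292595 = (243449 + 234) - 292595 = 243683 - 292595 = -48912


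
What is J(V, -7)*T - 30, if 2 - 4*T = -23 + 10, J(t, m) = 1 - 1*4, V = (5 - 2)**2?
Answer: -165/4 ≈ -41.250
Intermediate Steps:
V = 9 (V = 3**2 = 9)
J(t, m) = -3 (J(t, m) = 1 - 4 = -3)
T = 15/4 (T = 1/2 - (-23 + 10)/4 = 1/2 - 1/4*(-13) = 1/2 + 13/4 = 15/4 ≈ 3.7500)
J(V, -7)*T - 30 = -3*15/4 - 30 = -45/4 - 30 = -165/4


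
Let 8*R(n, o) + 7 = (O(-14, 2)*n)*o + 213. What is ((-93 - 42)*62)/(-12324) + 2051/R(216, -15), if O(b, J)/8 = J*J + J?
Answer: 1157981/2019082 ≈ 0.57352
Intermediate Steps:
O(b, J) = 8*J + 8*J² (O(b, J) = 8*(J*J + J) = 8*(J² + J) = 8*(J + J²) = 8*J + 8*J²)
R(n, o) = 103/4 + 6*n*o (R(n, o) = -7/8 + (((8*2*(1 + 2))*n)*o + 213)/8 = -7/8 + (((8*2*3)*n)*o + 213)/8 = -7/8 + ((48*n)*o + 213)/8 = -7/8 + (48*n*o + 213)/8 = -7/8 + (213 + 48*n*o)/8 = -7/8 + (213/8 + 6*n*o) = 103/4 + 6*n*o)
((-93 - 42)*62)/(-12324) + 2051/R(216, -15) = ((-93 - 42)*62)/(-12324) + 2051/(103/4 + 6*216*(-15)) = -135*62*(-1/12324) + 2051/(103/4 - 19440) = -8370*(-1/12324) + 2051/(-77657/4) = 1395/2054 + 2051*(-4/77657) = 1395/2054 - 8204/77657 = 1157981/2019082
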